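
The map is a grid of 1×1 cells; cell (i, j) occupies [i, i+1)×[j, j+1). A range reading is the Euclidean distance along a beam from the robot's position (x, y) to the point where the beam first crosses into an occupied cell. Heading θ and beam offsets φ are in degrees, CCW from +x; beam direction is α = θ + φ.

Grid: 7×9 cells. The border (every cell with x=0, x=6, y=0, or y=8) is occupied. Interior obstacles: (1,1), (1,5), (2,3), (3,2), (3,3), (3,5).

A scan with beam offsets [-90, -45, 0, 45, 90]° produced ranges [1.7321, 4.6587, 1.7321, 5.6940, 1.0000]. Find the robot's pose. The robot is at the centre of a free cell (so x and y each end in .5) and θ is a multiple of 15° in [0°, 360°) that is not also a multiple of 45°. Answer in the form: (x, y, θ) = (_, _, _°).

(x, y, θ) = (5.5, 6.5, 210°)

Candidates: 29 free-cell centres × 16 headings = 464 poses. Raycast each; keep the one whose scan matches to 4 dp.
  (2.5, 7.5, 120°): beam 1 = 1.0000 ≠ 1.7321 ✗
  (4.5, 6.5, 15°): beam 1 = 5.6940 ≠ 1.7321 ✗
  (3.5, 6.5, 60°): beam 1 = 2.8868 ≠ 1.7321 ✗
  (1.5, 6.5, 105°): beam 1 = 4.6587 ≠ 1.7321 ✗
  …
  (5.5, 6.5, 210°): r_1=1.7321, r_2=4.6587, r_3=1.7321, r_4=5.6940, r_5=1.0000 — all match ✓
Unique over the lattice → pose = (5.5, 6.5, 210°).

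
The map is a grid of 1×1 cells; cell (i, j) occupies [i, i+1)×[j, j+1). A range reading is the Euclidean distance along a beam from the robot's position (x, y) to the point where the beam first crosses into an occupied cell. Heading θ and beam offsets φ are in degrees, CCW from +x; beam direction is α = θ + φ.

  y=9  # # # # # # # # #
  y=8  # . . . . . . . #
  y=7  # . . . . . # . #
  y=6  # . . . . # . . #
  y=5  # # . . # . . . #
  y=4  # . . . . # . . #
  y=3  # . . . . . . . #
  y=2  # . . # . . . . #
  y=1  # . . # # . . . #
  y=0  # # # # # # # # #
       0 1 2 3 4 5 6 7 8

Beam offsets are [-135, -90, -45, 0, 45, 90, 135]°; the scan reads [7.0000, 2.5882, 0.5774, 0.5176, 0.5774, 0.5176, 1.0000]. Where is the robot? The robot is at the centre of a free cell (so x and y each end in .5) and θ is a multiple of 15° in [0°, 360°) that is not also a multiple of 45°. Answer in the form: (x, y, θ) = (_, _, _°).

The pose lattice has 48·16 = 768 candidates. Test each by forward raycasting.
  (1.5, 6.5, 30°): beam 1 = 0.5176 ≠ 7.0000 ✗
  (4.5, 7.5, 120°): beam 1 = 1.5529 ≠ 7.0000 ✗
  (1.5, 4.5, 330°): beam 1 = 0.5176 ≠ 7.0000 ✗
  (7.5, 8.5, 300°): beam 1 = 1.9319 ≠ 7.0000 ✗
  (2.5, 1.5, 255°): beam 1 = 3.0000 ≠ 7.0000 ✗
  …
  (1.5, 4.5, 105°): r_1=7.0000, r_2=2.5882, r_3=0.5774, r_4=0.5176, r_5=0.5774, r_6=0.5176, r_7=1.0000 — all match ✓
Unique over the lattice → pose = (1.5, 4.5, 105°).

(x, y, θ) = (1.5, 4.5, 105°)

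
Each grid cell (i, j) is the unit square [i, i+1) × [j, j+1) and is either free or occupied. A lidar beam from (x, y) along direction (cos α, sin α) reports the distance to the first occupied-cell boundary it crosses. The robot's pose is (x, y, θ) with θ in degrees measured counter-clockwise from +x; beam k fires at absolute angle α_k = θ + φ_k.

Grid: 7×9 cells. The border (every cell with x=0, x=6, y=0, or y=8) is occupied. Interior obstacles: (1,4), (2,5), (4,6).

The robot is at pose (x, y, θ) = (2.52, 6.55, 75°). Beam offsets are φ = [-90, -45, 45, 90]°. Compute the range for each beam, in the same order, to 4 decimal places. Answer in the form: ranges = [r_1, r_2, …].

ranges = [1.5322, 2.9000, 1.6743, 1.5736]

beam 1: φ=-90°, α=345°
  dir = (cos 345°, sin 345°) = (0.9659, -0.2588); from cell (2,6)
  next x-line at t=0.4969, next y-line at t=2.1250; Δt_x=1.0353, Δt_y=3.8637
    x: enter (3,6) at t=0.4969
    x: enter (4,6) at t=1.5322 ← occupied
  → r_1 = 1.5322
beam 2: φ=-45°, α=30°
  dir = (cos 30°, sin 30°) = (0.8660, 0.5000); from cell (2,6)
  next x-line at t=0.5543, next y-line at t=0.9000; Δt_x=1.1547, Δt_y=2.0000
    x: enter (3,6) at t=0.5543
    y: enter (3,7) at t=0.9000
    x: enter (4,7) at t=1.7090
    x: enter (5,7) at t=2.8637
    y: enter (5,8) at t=2.9000 ← occupied
  → r_2 = 2.9000
beam 3: φ=45°, α=120°
  dir = (cos 120°, sin 120°) = (-0.5000, 0.8660); from cell (2,6)
  next x-line at t=1.0400, next y-line at t=0.5196; Δt_x=2.0000, Δt_y=1.1547
    y: enter (2,7) at t=0.5196
    x: enter (1,7) at t=1.0400
    y: enter (1,8) at t=1.6743 ← occupied
  → r_3 = 1.6743
beam 4: φ=90°, α=165°
  dir = (cos 165°, sin 165°) = (-0.9659, 0.2588); from cell (2,6)
  next x-line at t=0.5383, next y-line at t=1.7387; Δt_x=1.0353, Δt_y=3.8637
    x: enter (1,6) at t=0.5383
    x: enter (0,6) at t=1.5736 ← occupied
  → r_4 = 1.5736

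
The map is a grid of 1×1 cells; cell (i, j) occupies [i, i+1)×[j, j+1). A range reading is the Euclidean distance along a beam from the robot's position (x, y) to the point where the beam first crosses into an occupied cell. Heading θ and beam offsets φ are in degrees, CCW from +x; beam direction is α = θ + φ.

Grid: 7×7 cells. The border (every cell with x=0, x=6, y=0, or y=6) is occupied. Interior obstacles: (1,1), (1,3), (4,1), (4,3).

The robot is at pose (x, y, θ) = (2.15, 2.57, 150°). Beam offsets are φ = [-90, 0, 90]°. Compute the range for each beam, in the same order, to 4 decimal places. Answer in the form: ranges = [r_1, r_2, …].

beam 1: φ=-90°, α=60°
  cosα=0.5000 sinα=0.8660 | (2,2) | tMaxX 1.7000 tMaxY 0.4965 | tΔX 2.0000 tΔY 1.1547
    t=0.4965 [y] (2,3)
    t=1.6512 [y] (2,4)
    t=1.7000 [x] (3,4)
    t=2.8059 [y] (3,5)
    t=3.7000 [x] (4,5)
    t=3.9606 [y] (4,6) — stop
  → r_1 = 3.9606
beam 2: φ=0°, α=150°
  cosα=-0.8660 sinα=0.5000 | (2,2) | tMaxX 0.1732 tMaxY 0.8600 | tΔX 1.1547 tΔY 2.0000
    t=0.1732 [x] (1,2)
    t=0.8600 [y] (1,3) — stop
  → r_2 = 0.8600
beam 3: φ=90°, α=240°
  cosα=-0.5000 sinα=-0.8660 | (2,2) | tMaxX 0.3000 tMaxY 0.6582 | tΔX 2.0000 tΔY 1.1547
    t=0.3000 [x] (1,2)
    t=0.6582 [y] (1,1) — stop
  → r_3 = 0.6582

ranges = [3.9606, 0.8600, 0.6582]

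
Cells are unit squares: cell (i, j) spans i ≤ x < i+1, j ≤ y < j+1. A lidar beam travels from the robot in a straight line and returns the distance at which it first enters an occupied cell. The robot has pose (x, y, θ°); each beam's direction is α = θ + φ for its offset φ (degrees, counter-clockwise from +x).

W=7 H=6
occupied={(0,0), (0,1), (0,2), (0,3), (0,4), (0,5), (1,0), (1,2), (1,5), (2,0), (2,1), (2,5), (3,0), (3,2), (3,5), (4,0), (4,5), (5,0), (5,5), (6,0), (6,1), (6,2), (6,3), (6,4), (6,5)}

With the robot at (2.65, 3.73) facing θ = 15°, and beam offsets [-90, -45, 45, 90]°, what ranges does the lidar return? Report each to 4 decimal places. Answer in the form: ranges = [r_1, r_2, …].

ranges = [1.3523, 1.4600, 1.4665, 1.3148]

beam 1: φ=-90°, α=285°
  direction (0.2588, -0.9659); cell (2,3); t to first gridline: x 1.3523, y 0.7558 (then +3.8637 / +1.0353)
    (2,2) via y @ 0.7558
    (3,2) via x @ 1.3523  # hit
  → r_1 = 1.3523
beam 2: φ=-45°, α=330°
  direction (0.8660, -0.5000); cell (2,3); t to first gridline: x 0.4041, y 1.4600 (then +1.1547 / +2.0000)
    (3,3) via x @ 0.4041
    (3,2) via y @ 1.4600  # hit
  → r_2 = 1.4600
beam 3: φ=45°, α=60°
  direction (0.5000, 0.8660); cell (2,3); t to first gridline: x 0.7000, y 0.3118 (then +2.0000 / +1.1547)
    (2,4) via y @ 0.3118
    (3,4) via x @ 0.7000
    (3,5) via y @ 1.4665  # hit
  → r_3 = 1.4665
beam 4: φ=90°, α=105°
  direction (-0.2588, 0.9659); cell (2,3); t to first gridline: x 2.5114, y 0.2795 (then +3.8637 / +1.0353)
    (2,4) via y @ 0.2795
    (2,5) via y @ 1.3148  # hit
  → r_4 = 1.3148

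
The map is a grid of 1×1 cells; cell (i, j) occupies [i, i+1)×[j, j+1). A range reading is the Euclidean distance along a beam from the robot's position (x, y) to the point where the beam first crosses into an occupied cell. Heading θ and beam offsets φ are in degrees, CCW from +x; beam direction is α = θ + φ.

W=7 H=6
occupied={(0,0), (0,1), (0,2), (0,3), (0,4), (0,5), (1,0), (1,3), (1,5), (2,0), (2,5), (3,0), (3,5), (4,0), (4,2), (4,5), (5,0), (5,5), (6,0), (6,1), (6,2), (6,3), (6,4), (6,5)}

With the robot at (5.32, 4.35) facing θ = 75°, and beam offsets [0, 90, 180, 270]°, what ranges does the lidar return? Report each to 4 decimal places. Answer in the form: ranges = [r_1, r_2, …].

beam 1: φ=0°, α=75°
  d=(0.2588,0.9659)  start (5,4)  tX=2.6273 tY=0.6729  stride 1/|dx|=3.8637 1/|dy|=1.0353
    cross y-line → (5,5), t=0.6729 (wall)
  → r_1 = 0.6729
beam 2: φ=90°, α=165°
  d=(-0.9659,0.2588)  start (5,4)  tX=0.3313 tY=2.5114  stride 1/|dx|=1.0353 1/|dy|=3.8637
    cross x-line → (4,4), t=0.3313
    cross x-line → (3,4), t=1.3666
    cross x-line → (2,4), t=2.4018
    cross y-line → (2,5), t=2.5114 (wall)
  → r_2 = 2.5114
beam 3: φ=180°, α=255°
  d=(-0.2588,-0.9659)  start (5,4)  tX=1.2364 tY=0.3623  stride 1/|dx|=3.8637 1/|dy|=1.0353
    cross y-line → (5,3), t=0.3623
    cross x-line → (4,3), t=1.2364
    cross y-line → (4,2), t=1.3976 (wall)
  → r_3 = 1.3976
beam 4: φ=270°, α=345°
  d=(0.9659,-0.2588)  start (5,4)  tX=0.7040 tY=1.3523  stride 1/|dx|=1.0353 1/|dy|=3.8637
    cross x-line → (6,4), t=0.7040 (wall)
  → r_4 = 0.7040

ranges = [0.6729, 2.5114, 1.3976, 0.7040]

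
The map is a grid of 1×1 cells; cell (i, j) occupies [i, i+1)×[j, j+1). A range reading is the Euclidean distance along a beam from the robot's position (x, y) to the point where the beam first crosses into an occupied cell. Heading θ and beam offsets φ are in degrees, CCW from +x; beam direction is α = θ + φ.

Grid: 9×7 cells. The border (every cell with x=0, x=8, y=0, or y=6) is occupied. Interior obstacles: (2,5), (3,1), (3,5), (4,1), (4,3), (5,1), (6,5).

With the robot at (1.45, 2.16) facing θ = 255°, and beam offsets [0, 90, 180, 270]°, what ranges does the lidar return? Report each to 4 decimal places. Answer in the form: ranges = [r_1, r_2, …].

ranges = [1.2009, 1.6047, 2.9402, 0.4659]

beam 1: φ=0°, α=255°
  direction (-0.2588, -0.9659); cell (1,2); t to first gridline: x 1.7387, y 0.1656 (then +3.8637 / +1.0353)
    (1,1) via y @ 0.1656
    (1,0) via y @ 1.2009  # hit
  → r_1 = 1.2009
beam 2: φ=90°, α=345°
  direction (0.9659, -0.2588); cell (1,2); t to first gridline: x 0.5694, y 0.6182 (then +1.0353 / +3.8637)
    (2,2) via x @ 0.5694
    (2,1) via y @ 0.6182
    (3,1) via x @ 1.6047  # hit
  → r_2 = 1.6047
beam 3: φ=180°, α=75°
  direction (0.2588, 0.9659); cell (1,2); t to first gridline: x 2.1250, y 0.8696 (then +3.8637 / +1.0353)
    (1,3) via y @ 0.8696
    (1,4) via y @ 1.9049
    (2,4) via x @ 2.1250
    (2,5) via y @ 2.9402  # hit
  → r_3 = 2.9402
beam 4: φ=270°, α=165°
  direction (-0.9659, 0.2588); cell (1,2); t to first gridline: x 0.4659, y 3.2455 (then +1.0353 / +3.8637)
    (0,2) via x @ 0.4659  # hit
  → r_4 = 0.4659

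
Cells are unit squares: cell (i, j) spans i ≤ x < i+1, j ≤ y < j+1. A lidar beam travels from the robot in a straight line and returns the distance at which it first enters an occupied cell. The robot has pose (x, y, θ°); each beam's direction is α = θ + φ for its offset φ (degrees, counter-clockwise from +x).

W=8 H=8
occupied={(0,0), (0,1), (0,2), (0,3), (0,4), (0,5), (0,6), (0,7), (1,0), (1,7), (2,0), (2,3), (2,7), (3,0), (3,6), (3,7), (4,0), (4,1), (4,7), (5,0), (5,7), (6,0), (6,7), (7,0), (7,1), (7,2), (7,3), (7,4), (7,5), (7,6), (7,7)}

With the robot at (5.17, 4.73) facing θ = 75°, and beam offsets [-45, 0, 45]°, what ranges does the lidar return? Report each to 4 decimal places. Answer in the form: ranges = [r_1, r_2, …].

ranges = [2.1131, 2.3501, 2.3400]

beam 1: φ=-45°, α=30°
  dir = (cos 30°, sin 30°) = (0.8660, 0.5000); from cell (5,4)
  next x-line at t=0.9584, next y-line at t=0.5400; Δt_x=1.1547, Δt_y=2.0000
    y: enter (5,5) at t=0.5400
    x: enter (6,5) at t=0.9584
    x: enter (7,5) at t=2.1131 ← occupied
  → r_1 = 2.1131
beam 2: φ=0°, α=75°
  dir = (cos 75°, sin 75°) = (0.2588, 0.9659); from cell (5,4)
  next x-line at t=3.2069, next y-line at t=0.2795; Δt_x=3.8637, Δt_y=1.0353
    y: enter (5,5) at t=0.2795
    y: enter (5,6) at t=1.3148
    y: enter (5,7) at t=2.3501 ← occupied
  → r_2 = 2.3501
beam 3: φ=45°, α=120°
  dir = (cos 120°, sin 120°) = (-0.5000, 0.8660); from cell (5,4)
  next x-line at t=0.3400, next y-line at t=0.3118; Δt_x=2.0000, Δt_y=1.1547
    y: enter (5,5) at t=0.3118
    x: enter (4,5) at t=0.3400
    y: enter (4,6) at t=1.4665
    x: enter (3,6) at t=2.3400 ← occupied
  → r_3 = 2.3400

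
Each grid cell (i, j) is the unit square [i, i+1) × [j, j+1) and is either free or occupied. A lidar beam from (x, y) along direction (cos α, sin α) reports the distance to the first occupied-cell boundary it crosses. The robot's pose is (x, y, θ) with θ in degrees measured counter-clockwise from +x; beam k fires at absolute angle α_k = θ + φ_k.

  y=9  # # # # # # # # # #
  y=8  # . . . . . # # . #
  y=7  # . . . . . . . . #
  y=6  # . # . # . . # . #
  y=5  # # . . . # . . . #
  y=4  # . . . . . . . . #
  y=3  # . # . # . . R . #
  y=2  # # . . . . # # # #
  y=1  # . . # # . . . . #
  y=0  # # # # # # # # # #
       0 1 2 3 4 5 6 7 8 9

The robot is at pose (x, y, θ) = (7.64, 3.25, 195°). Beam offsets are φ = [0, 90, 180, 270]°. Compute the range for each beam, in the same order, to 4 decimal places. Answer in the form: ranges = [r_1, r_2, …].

beam 1: φ=0°, α=195°
  dir = (cos 195°, sin 195°) = (-0.9659, -0.2588); from cell (7,3)
  next x-line at t=0.6626, next y-line at t=0.9659; Δt_x=1.0353, Δt_y=3.8637
    x: enter (6,3) at t=0.6626
    y: enter (6,2) at t=0.9659 ← occupied
  → r_1 = 0.9659
beam 2: φ=90°, α=285°
  dir = (cos 285°, sin 285°) = (0.2588, -0.9659); from cell (7,3)
  next x-line at t=1.3909, next y-line at t=0.2588; Δt_x=3.8637, Δt_y=1.0353
    y: enter (7,2) at t=0.2588 ← occupied
  → r_2 = 0.2588
beam 3: φ=180°, α=15°
  dir = (cos 15°, sin 15°) = (0.9659, 0.2588); from cell (7,3)
  next x-line at t=0.3727, next y-line at t=2.8978; Δt_x=1.0353, Δt_y=3.8637
    x: enter (8,3) at t=0.3727
    x: enter (9,3) at t=1.4080 ← occupied
  → r_3 = 1.4080
beam 4: φ=270°, α=105°
  dir = (cos 105°, sin 105°) = (-0.2588, 0.9659); from cell (7,3)
  next x-line at t=2.4728, next y-line at t=0.7765; Δt_x=3.8637, Δt_y=1.0353
    y: enter (7,4) at t=0.7765
    y: enter (7,5) at t=1.8117
    x: enter (6,5) at t=2.4728
    y: enter (6,6) at t=2.8470
    y: enter (6,7) at t=3.8823
    y: enter (6,8) at t=4.9176 ← occupied
  → r_4 = 4.9176

ranges = [0.9659, 0.2588, 1.4080, 4.9176]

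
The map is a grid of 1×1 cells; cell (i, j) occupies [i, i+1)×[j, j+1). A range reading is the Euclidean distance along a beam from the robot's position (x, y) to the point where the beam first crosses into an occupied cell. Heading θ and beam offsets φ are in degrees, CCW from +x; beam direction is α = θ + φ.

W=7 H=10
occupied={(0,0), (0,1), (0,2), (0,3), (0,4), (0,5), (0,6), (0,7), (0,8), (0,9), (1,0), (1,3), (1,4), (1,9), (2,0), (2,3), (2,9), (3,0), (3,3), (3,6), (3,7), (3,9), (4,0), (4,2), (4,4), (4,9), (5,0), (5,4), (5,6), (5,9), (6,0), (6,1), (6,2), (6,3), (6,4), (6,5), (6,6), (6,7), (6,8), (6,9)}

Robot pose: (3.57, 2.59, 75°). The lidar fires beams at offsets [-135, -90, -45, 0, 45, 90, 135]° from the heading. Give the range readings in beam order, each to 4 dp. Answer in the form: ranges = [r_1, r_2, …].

ranges = [1.8360, 0.4452, 0.4965, 0.4245, 0.4734, 1.5841, 2.9676]

beam 1: φ=-135°, α=300°
  direction (0.5000, -0.8660); cell (3,2); t to first gridline: x 0.8600, y 0.6813 (then +2.0000 / +1.1547)
    (3,1) via y @ 0.6813
    (4,1) via x @ 0.8600
    (4,0) via y @ 1.8360  # hit
  → r_1 = 1.8360
beam 2: φ=-90°, α=345°
  direction (0.9659, -0.2588); cell (3,2); t to first gridline: x 0.4452, y 2.2796 (then +1.0353 / +3.8637)
    (4,2) via x @ 0.4452  # hit
  → r_2 = 0.4452
beam 3: φ=-45°, α=30°
  direction (0.8660, 0.5000); cell (3,2); t to first gridline: x 0.4965, y 0.8200 (then +1.1547 / +2.0000)
    (4,2) via x @ 0.4965  # hit
  → r_3 = 0.4965
beam 4: φ=0°, α=75°
  direction (0.2588, 0.9659); cell (3,2); t to first gridline: x 1.6614, y 0.4245 (then +3.8637 / +1.0353)
    (3,3) via y @ 0.4245  # hit
  → r_4 = 0.4245
beam 5: φ=45°, α=120°
  direction (-0.5000, 0.8660); cell (3,2); t to first gridline: x 1.1400, y 0.4734 (then +2.0000 / +1.1547)
    (3,3) via y @ 0.4734  # hit
  → r_5 = 0.4734
beam 6: φ=90°, α=165°
  direction (-0.9659, 0.2588); cell (3,2); t to first gridline: x 0.5901, y 1.5841 (then +1.0353 / +3.8637)
    (2,2) via x @ 0.5901
    (2,3) via y @ 1.5841  # hit
  → r_6 = 1.5841
beam 7: φ=135°, α=210°
  direction (-0.8660, -0.5000); cell (3,2); t to first gridline: x 0.6582, y 1.1800 (then +1.1547 / +2.0000)
    (2,2) via x @ 0.6582
    (2,1) via y @ 1.1800
    (1,1) via x @ 1.8129
    (0,1) via x @ 2.9676  # hit
  → r_7 = 2.9676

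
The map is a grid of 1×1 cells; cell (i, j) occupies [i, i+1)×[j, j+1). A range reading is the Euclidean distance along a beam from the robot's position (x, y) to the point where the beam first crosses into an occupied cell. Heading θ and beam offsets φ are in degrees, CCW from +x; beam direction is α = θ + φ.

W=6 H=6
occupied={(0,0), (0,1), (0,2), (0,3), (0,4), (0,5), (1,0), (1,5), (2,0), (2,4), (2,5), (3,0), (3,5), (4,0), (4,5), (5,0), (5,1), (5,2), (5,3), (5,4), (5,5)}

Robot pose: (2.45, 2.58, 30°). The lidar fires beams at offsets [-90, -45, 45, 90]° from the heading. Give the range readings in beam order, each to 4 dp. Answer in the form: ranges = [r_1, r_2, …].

beam 1: φ=-90°, α=300°
  cosα=0.5000 sinα=-0.8660 | (2,2) | tMaxX 1.1000 tMaxY 0.6697 | tΔX 2.0000 tΔY 1.1547
    t=0.6697 [y] (2,1)
    t=1.1000 [x] (3,1)
    t=1.8244 [y] (3,0) — stop
  → r_1 = 1.8244
beam 2: φ=-45°, α=345°
  cosα=0.9659 sinα=-0.2588 | (2,2) | tMaxX 0.5694 tMaxY 2.2409 | tΔX 1.0353 tΔY 3.8637
    t=0.5694 [x] (3,2)
    t=1.6047 [x] (4,2)
    t=2.2409 [y] (4,1)
    t=2.6400 [x] (5,1) — stop
  → r_2 = 2.6400
beam 3: φ=45°, α=75°
  cosα=0.2588 sinα=0.9659 | (2,2) | tMaxX 2.1250 tMaxY 0.4348 | tΔX 3.8637 tΔY 1.0353
    t=0.4348 [y] (2,3)
    t=1.4701 [y] (2,4) — stop
  → r_3 = 1.4701
beam 4: φ=90°, α=120°
  cosα=-0.5000 sinα=0.8660 | (2,2) | tMaxX 0.9000 tMaxY 0.4850 | tΔX 2.0000 tΔY 1.1547
    t=0.4850 [y] (2,3)
    t=0.9000 [x] (1,3)
    t=1.6397 [y] (1,4)
    t=2.7944 [y] (1,5) — stop
  → r_4 = 2.7944

ranges = [1.8244, 2.6400, 1.4701, 2.7944]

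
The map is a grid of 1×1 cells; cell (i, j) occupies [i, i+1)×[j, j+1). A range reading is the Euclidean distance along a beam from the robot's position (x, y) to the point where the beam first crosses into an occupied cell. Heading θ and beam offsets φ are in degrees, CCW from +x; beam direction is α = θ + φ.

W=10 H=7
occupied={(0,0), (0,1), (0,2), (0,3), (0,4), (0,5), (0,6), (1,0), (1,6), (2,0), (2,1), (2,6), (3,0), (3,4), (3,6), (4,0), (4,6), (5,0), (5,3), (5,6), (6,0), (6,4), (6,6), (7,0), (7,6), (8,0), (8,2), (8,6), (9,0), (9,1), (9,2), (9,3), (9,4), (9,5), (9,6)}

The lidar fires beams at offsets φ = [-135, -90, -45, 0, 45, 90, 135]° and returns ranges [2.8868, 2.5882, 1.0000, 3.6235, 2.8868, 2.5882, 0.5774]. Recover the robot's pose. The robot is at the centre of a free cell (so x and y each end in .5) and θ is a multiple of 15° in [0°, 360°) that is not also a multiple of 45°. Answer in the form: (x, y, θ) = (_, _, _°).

(x, y, θ) = (4.5, 3.5, 195°)

Enumerate (i+0.5, j+0.5, θ) over the 35 free cells and 16 admissible headings. For each, cast all 7 beams and compare to the given ranges.
  (4.5, 3.5, 255°): beam 1 = 1.0000 ≠ 2.8868 ✗
  (8.5, 1.5, 240°): beam 1 = 0.5176 ≠ 2.8868 ✗
  (6.5, 2.5, 105°): beam 2 = 1.5529 ≠ 2.5882 ✗
  …
  (4.5, 3.5, 195°): r_1=2.8868, r_2=2.5882, r_3=1.0000, r_4=3.6235, r_5=2.8868, r_6=2.5882, r_7=0.5774 — all match ✓
Unique over the lattice → pose = (4.5, 3.5, 195°).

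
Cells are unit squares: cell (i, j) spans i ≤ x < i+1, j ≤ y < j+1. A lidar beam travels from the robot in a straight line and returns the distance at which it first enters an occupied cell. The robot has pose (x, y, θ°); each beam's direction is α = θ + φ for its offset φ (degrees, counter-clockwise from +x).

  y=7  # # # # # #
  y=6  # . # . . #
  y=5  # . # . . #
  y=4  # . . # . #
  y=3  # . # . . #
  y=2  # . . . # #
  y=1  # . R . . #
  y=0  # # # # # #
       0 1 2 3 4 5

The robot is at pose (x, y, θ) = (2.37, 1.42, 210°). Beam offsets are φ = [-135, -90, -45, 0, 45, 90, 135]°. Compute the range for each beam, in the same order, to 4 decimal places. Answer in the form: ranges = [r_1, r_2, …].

beam 1: φ=-135°, α=75°
  cosα=0.2588 sinα=0.9659 | (2,1) | tMaxX 2.4341 tMaxY 0.6005 | tΔX 3.8637 tΔY 1.0353
    t=0.6005 [y] (2,2)
    t=1.6357 [y] (2,3) — stop
  → r_1 = 1.6357
beam 2: φ=-90°, α=120°
  cosα=-0.5000 sinα=0.8660 | (2,1) | tMaxX 0.7400 tMaxY 0.6697 | tΔX 2.0000 tΔY 1.1547
    t=0.6697 [y] (2,2)
    t=0.7400 [x] (1,2)
    t=1.8244 [y] (1,3)
    t=2.7400 [x] (0,3) — stop
  → r_2 = 2.7400
beam 3: φ=-45°, α=165°
  cosα=-0.9659 sinα=0.2588 | (2,1) | tMaxX 0.3831 tMaxY 2.2409 | tΔX 1.0353 tΔY 3.8637
    t=0.3831 [x] (1,1)
    t=1.4183 [x] (0,1) — stop
  → r_3 = 1.4183
beam 4: φ=0°, α=210°
  cosα=-0.8660 sinα=-0.5000 | (2,1) | tMaxX 0.4272 tMaxY 0.8400 | tΔX 1.1547 tΔY 2.0000
    t=0.4272 [x] (1,1)
    t=0.8400 [y] (1,0) — stop
  → r_4 = 0.8400
beam 5: φ=45°, α=255°
  cosα=-0.2588 sinα=-0.9659 | (2,1) | tMaxX 1.4296 tMaxY 0.4348 | tΔX 3.8637 tΔY 1.0353
    t=0.4348 [y] (2,0) — stop
  → r_5 = 0.4348
beam 6: φ=90°, α=300°
  cosα=0.5000 sinα=-0.8660 | (2,1) | tMaxX 1.2600 tMaxY 0.4850 | tΔX 2.0000 tΔY 1.1547
    t=0.4850 [y] (2,0) — stop
  → r_6 = 0.4850
beam 7: φ=135°, α=345°
  cosα=0.9659 sinα=-0.2588 | (2,1) | tMaxX 0.6522 tMaxY 1.6228 | tΔX 1.0353 tΔY 3.8637
    t=0.6522 [x] (3,1)
    t=1.6228 [y] (3,0) — stop
  → r_7 = 1.6228

ranges = [1.6357, 2.7400, 1.4183, 0.8400, 0.4348, 0.4850, 1.6228]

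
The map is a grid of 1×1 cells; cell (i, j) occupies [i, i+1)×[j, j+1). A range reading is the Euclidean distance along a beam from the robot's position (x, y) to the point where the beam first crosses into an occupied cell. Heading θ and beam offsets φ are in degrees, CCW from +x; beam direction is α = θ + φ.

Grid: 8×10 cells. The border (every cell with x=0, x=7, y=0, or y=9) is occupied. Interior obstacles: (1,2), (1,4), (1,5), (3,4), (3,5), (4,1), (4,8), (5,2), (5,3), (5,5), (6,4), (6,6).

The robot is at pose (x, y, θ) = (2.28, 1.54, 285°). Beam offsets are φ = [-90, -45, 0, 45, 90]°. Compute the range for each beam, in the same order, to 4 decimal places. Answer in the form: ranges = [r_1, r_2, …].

beam 1: φ=-90°, α=195°
  d=(-0.9659,-0.2588)  start (2,1)  tX=0.2899 tY=2.0864  stride 1/|dx|=1.0353 1/|dy|=3.8637
    cross x-line → (1,1), t=0.2899
    cross x-line → (0,1), t=1.3252 (wall)
  → r_1 = 1.3252
beam 2: φ=-45°, α=240°
  d=(-0.5000,-0.8660)  start (2,1)  tX=0.5600 tY=0.6235  stride 1/|dx|=2.0000 1/|dy|=1.1547
    cross x-line → (1,1), t=0.5600
    cross y-line → (1,0), t=0.6235 (wall)
  → r_2 = 0.6235
beam 3: φ=0°, α=285°
  d=(0.2588,-0.9659)  start (2,1)  tX=2.7819 tY=0.5590  stride 1/|dx|=3.8637 1/|dy|=1.0353
    cross y-line → (2,0), t=0.5590 (wall)
  → r_3 = 0.5590
beam 4: φ=45°, α=330°
  d=(0.8660,-0.5000)  start (2,1)  tX=0.8314 tY=1.0800  stride 1/|dx|=1.1547 1/|dy|=2.0000
    cross x-line → (3,1), t=0.8314
    cross y-line → (3,0), t=1.0800 (wall)
  → r_4 = 1.0800
beam 5: φ=90°, α=15°
  d=(0.9659,0.2588)  start (2,1)  tX=0.7454 tY=1.7773  stride 1/|dx|=1.0353 1/|dy|=3.8637
    cross x-line → (3,1), t=0.7454
    cross y-line → (3,2), t=1.7773
    cross x-line → (4,2), t=1.7807
    cross x-line → (5,2), t=2.8160 (wall)
  → r_5 = 2.8160

ranges = [1.3252, 0.6235, 0.5590, 1.0800, 2.8160]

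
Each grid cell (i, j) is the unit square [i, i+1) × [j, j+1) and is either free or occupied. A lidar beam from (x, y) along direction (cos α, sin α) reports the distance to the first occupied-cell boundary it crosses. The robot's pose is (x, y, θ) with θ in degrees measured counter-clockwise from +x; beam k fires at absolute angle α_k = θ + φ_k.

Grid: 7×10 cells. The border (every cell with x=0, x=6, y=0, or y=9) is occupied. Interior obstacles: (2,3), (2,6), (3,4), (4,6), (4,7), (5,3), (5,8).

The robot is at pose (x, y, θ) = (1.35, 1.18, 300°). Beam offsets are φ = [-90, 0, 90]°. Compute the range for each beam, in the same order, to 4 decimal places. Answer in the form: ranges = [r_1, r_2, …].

ranges = [0.3600, 0.2078, 4.2147]

beam 1: φ=-90°, α=210°
  d=(-0.8660,-0.5000)  start (1,1)  tX=0.4041 tY=0.3600  stride 1/|dx|=1.1547 1/|dy|=2.0000
    cross y-line → (1,0), t=0.3600 (wall)
  → r_1 = 0.3600
beam 2: φ=0°, α=300°
  d=(0.5000,-0.8660)  start (1,1)  tX=1.3000 tY=0.2078  stride 1/|dx|=2.0000 1/|dy|=1.1547
    cross y-line → (1,0), t=0.2078 (wall)
  → r_2 = 0.2078
beam 3: φ=90°, α=30°
  d=(0.8660,0.5000)  start (1,1)  tX=0.7506 tY=1.6400  stride 1/|dx|=1.1547 1/|dy|=2.0000
    cross x-line → (2,1), t=0.7506
    cross y-line → (2,2), t=1.6400
    cross x-line → (3,2), t=1.9053
    cross x-line → (4,2), t=3.0600
    cross y-line → (4,3), t=3.6400
    cross x-line → (5,3), t=4.2147 (wall)
  → r_3 = 4.2147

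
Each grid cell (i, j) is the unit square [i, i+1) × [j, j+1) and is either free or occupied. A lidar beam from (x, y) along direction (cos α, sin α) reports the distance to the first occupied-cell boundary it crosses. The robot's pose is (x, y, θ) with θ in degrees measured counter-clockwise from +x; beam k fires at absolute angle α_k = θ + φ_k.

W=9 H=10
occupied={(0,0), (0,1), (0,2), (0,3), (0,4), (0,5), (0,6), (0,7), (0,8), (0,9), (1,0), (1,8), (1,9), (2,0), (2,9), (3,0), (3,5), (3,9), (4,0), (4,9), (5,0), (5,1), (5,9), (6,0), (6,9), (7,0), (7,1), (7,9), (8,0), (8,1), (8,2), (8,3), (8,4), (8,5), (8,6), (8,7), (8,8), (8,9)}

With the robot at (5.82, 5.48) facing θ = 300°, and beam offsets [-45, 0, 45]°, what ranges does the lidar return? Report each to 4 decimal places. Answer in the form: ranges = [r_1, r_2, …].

beam 1: φ=-45°, α=255°
  cosα=-0.2588 sinα=-0.9659 | (5,5) | tMaxX 3.1682 tMaxY 0.4969 | tΔX 3.8637 tΔY 1.0353
    t=0.4969 [y] (5,4)
    t=1.5322 [y] (5,3)
    t=2.5675 [y] (5,2)
    t=3.1682 [x] (4,2)
    t=3.6028 [y] (4,1)
    t=4.6380 [y] (4,0) — stop
  → r_1 = 4.6380
beam 2: φ=0°, α=300°
  cosα=0.5000 sinα=-0.8660 | (5,5) | tMaxX 0.3600 tMaxY 0.5543 | tΔX 2.0000 tΔY 1.1547
    t=0.3600 [x] (6,5)
    t=0.5543 [y] (6,4)
    t=1.7090 [y] (6,3)
    t=2.3600 [x] (7,3)
    t=2.8637 [y] (7,2)
    t=4.0184 [y] (7,1) — stop
  → r_2 = 4.0184
beam 3: φ=45°, α=345°
  cosα=0.9659 sinα=-0.2588 | (5,5) | tMaxX 0.1863 tMaxY 1.8546 | tΔX 1.0353 tΔY 3.8637
    t=0.1863 [x] (6,5)
    t=1.2216 [x] (7,5)
    t=1.8546 [y] (7,4)
    t=2.2569 [x] (8,4) — stop
  → r_3 = 2.2569

ranges = [4.6380, 4.0184, 2.2569]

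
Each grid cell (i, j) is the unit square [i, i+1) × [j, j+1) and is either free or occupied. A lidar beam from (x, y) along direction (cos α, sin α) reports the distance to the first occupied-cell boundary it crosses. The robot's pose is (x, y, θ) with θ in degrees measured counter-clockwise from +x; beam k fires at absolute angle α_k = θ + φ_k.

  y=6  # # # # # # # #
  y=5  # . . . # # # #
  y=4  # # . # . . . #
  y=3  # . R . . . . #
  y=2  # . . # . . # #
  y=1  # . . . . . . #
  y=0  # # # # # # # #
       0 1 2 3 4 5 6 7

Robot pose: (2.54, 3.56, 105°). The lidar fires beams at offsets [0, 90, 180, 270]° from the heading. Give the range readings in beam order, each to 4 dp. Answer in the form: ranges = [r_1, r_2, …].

ranges = [2.5261, 1.5943, 2.6503, 4.6173]

beam 1: φ=0°, α=105°
  cosα=-0.2588 sinα=0.9659 | (2,3) | tMaxX 2.0864 tMaxY 0.4555 | tΔX 3.8637 tΔY 1.0353
    t=0.4555 [y] (2,4)
    t=1.4908 [y] (2,5)
    t=2.0864 [x] (1,5)
    t=2.5261 [y] (1,6) — stop
  → r_1 = 2.5261
beam 2: φ=90°, α=195°
  cosα=-0.9659 sinα=-0.2588 | (2,3) | tMaxX 0.5590 tMaxY 2.1637 | tΔX 1.0353 tΔY 3.8637
    t=0.5590 [x] (1,3)
    t=1.5943 [x] (0,3) — stop
  → r_2 = 1.5943
beam 3: φ=180°, α=285°
  cosα=0.2588 sinα=-0.9659 | (2,3) | tMaxX 1.7773 tMaxY 0.5798 | tΔX 3.8637 tΔY 1.0353
    t=0.5798 [y] (2,2)
    t=1.6150 [y] (2,1)
    t=1.7773 [x] (3,1)
    t=2.6503 [y] (3,0) — stop
  → r_3 = 2.6503
beam 4: φ=270°, α=15°
  cosα=0.9659 sinα=0.2588 | (2,3) | tMaxX 0.4762 tMaxY 1.7000 | tΔX 1.0353 tΔY 3.8637
    t=0.4762 [x] (3,3)
    t=1.5115 [x] (4,3)
    t=1.7000 [y] (4,4)
    t=2.5468 [x] (5,4)
    t=3.5821 [x] (6,4)
    t=4.6173 [x] (7,4) — stop
  → r_4 = 4.6173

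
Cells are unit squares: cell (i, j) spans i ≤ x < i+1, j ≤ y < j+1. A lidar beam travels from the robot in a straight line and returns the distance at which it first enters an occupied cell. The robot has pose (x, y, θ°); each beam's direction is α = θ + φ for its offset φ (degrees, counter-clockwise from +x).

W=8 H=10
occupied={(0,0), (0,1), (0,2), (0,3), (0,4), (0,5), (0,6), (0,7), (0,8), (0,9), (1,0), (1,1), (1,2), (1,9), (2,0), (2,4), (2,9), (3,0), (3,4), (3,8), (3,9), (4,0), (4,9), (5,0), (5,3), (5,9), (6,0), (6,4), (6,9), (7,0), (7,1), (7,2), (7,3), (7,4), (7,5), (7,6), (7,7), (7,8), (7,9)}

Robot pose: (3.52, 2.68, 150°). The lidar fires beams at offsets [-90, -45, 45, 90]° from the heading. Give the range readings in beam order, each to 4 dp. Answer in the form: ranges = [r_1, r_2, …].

ranges = [6.9600, 1.3666, 1.5736, 1.9399]

beam 1: φ=-90°, α=60°
  cosα=0.5000 sinα=0.8660 | (3,2) | tMaxX 0.9600 tMaxY 0.3695 | tΔX 2.0000 tΔY 1.1547
    t=0.3695 [y] (3,3)
    t=0.9600 [x] (4,3)
    t=1.5242 [y] (4,4)
    t=2.6789 [y] (4,5)
    t=2.9600 [x] (5,5)
    t=3.8336 [y] (5,6)
    t=4.9600 [x] (6,6)
    t=4.9883 [y] (6,7)
    t=6.1430 [y] (6,8)
    t=6.9600 [x] (7,8) — stop
  → r_1 = 6.9600
beam 2: φ=-45°, α=105°
  cosα=-0.2588 sinα=0.9659 | (3,2) | tMaxX 2.0091 tMaxY 0.3313 | tΔX 3.8637 tΔY 1.0353
    t=0.3313 [y] (3,3)
    t=1.3666 [y] (3,4) — stop
  → r_2 = 1.3666
beam 3: φ=45°, α=195°
  cosα=-0.9659 sinα=-0.2588 | (3,2) | tMaxX 0.5383 tMaxY 2.6273 | tΔX 1.0353 tΔY 3.8637
    t=0.5383 [x] (2,2)
    t=1.5736 [x] (1,2) — stop
  → r_3 = 1.5736
beam 4: φ=90°, α=240°
  cosα=-0.5000 sinα=-0.8660 | (3,2) | tMaxX 1.0400 tMaxY 0.7852 | tΔX 2.0000 tΔY 1.1547
    t=0.7852 [y] (3,1)
    t=1.0400 [x] (2,1)
    t=1.9399 [y] (2,0) — stop
  → r_4 = 1.9399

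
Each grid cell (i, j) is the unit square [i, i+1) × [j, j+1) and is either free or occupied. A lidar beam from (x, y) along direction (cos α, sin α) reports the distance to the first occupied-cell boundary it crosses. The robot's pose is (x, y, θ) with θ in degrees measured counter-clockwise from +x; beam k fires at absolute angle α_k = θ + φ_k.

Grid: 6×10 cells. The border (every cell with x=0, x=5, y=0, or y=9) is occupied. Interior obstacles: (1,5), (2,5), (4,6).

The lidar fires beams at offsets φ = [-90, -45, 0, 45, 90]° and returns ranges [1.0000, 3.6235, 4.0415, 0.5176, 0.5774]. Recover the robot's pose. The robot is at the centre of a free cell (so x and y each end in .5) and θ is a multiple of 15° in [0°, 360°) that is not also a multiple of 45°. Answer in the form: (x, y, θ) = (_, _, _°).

(x, y, θ) = (3.5, 5.5, 120°)

The pose lattice has 29·16 = 464 candidates. Test each by forward raycasting.
  (4.5, 5.5, 255°): beam 1 = 1.5529 ≠ 1.0000 ✗
  (3.5, 3.5, 120°): beam 1 = 1.7321 ≠ 1.0000 ✗
  (2.5, 1.5, 165°): beam 1 = 7.7646 ≠ 1.0000 ✗
  (2.5, 1.5, 15°): beam 1 = 0.5176 ≠ 1.0000 ✗
  …
  (3.5, 5.5, 120°): r_1=1.0000, r_2=3.6235, r_3=4.0415, r_4=0.5176, r_5=0.5774 — all match ✓
Only this pose fits every beam.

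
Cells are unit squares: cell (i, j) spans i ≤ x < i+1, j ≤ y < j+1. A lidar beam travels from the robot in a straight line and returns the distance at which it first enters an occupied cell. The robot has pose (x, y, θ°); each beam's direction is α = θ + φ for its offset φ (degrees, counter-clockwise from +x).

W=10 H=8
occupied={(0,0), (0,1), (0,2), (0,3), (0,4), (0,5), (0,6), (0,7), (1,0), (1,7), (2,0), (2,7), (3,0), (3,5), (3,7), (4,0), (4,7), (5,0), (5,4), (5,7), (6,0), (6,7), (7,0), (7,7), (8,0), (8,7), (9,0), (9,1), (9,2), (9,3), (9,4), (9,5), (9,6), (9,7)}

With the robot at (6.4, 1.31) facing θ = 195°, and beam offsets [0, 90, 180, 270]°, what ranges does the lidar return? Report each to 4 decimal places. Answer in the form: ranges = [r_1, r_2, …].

beam 1: φ=0°, α=195°
  d=(-0.9659,-0.2588)  start (6,1)  tX=0.4141 tY=1.1977  stride 1/|dx|=1.0353 1/|dy|=3.8637
    cross x-line → (5,1), t=0.4141
    cross y-line → (5,0), t=1.1977 (wall)
  → r_1 = 1.1977
beam 2: φ=90°, α=285°
  d=(0.2588,-0.9659)  start (6,1)  tX=2.3182 tY=0.3209  stride 1/|dx|=3.8637 1/|dy|=1.0353
    cross y-line → (6,0), t=0.3209 (wall)
  → r_2 = 0.3209
beam 3: φ=180°, α=15°
  d=(0.9659,0.2588)  start (6,1)  tX=0.6212 tY=2.6660  stride 1/|dx|=1.0353 1/|dy|=3.8637
    cross x-line → (7,1), t=0.6212
    cross x-line → (8,1), t=1.6564
    cross y-line → (8,2), t=2.6660
    cross x-line → (9,2), t=2.6917 (wall)
  → r_3 = 2.6917
beam 4: φ=270°, α=105°
  d=(-0.2588,0.9659)  start (6,1)  tX=1.5455 tY=0.7143  stride 1/|dx|=3.8637 1/|dy|=1.0353
    cross y-line → (6,2), t=0.7143
    cross x-line → (5,2), t=1.5455
    cross y-line → (5,3), t=1.7496
    cross y-line → (5,4), t=2.7849 (wall)
  → r_4 = 2.7849

ranges = [1.1977, 0.3209, 2.6917, 2.7849]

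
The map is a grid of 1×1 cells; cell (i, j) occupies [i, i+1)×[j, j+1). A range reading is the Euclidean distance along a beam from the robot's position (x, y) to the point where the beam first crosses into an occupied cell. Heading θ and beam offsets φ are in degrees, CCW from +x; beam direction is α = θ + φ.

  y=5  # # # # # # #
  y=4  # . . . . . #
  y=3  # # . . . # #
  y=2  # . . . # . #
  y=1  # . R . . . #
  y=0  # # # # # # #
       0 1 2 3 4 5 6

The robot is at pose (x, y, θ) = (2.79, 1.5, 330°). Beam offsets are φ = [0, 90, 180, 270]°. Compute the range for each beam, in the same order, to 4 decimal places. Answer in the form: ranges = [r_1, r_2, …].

beam 1: φ=0°, α=330°
  d=(0.8660,-0.5000)  start (2,1)  tX=0.2425 tY=1.0000  stride 1/|dx|=1.1547 1/|dy|=2.0000
    cross x-line → (3,1), t=0.2425
    cross y-line → (3,0), t=1.0000 (wall)
  → r_1 = 1.0000
beam 2: φ=90°, α=60°
  d=(0.5000,0.8660)  start (2,1)  tX=0.4200 tY=0.5774  stride 1/|dx|=2.0000 1/|dy|=1.1547
    cross x-line → (3,1), t=0.4200
    cross y-line → (3,2), t=0.5774
    cross y-line → (3,3), t=1.7321
    cross x-line → (4,3), t=2.4200
    cross y-line → (4,4), t=2.8868
    cross y-line → (4,5), t=4.0415 (wall)
  → r_2 = 4.0415
beam 3: φ=180°, α=150°
  d=(-0.8660,0.5000)  start (2,1)  tX=0.9122 tY=1.0000  stride 1/|dx|=1.1547 1/|dy|=2.0000
    cross x-line → (1,1), t=0.9122
    cross y-line → (1,2), t=1.0000
    cross x-line → (0,2), t=2.0669 (wall)
  → r_3 = 2.0669
beam 4: φ=270°, α=240°
  d=(-0.5000,-0.8660)  start (2,1)  tX=1.5800 tY=0.5774  stride 1/|dx|=2.0000 1/|dy|=1.1547
    cross y-line → (2,0), t=0.5774 (wall)
  → r_4 = 0.5774

ranges = [1.0000, 4.0415, 2.0669, 0.5774]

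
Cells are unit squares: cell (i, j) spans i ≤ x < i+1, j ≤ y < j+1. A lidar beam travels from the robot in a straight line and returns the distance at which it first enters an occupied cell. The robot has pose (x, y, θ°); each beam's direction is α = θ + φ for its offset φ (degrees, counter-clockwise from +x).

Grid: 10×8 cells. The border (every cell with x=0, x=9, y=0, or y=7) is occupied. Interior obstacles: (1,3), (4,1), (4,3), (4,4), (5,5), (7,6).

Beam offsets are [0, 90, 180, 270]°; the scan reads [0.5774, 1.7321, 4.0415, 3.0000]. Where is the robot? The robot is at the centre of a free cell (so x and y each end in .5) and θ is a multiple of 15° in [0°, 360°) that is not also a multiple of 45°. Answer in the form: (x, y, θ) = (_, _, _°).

Candidates: 42 free-cell centres × 16 headings = 672 poses. Raycast each; keep the one whose scan matches to 4 dp.
  (2.5, 6.5, 120°): beam 3 = 3.0000 ≠ 4.0415 ✗
  (3.5, 5.5, 210°): beam 1 = 2.8868 ≠ 0.5774 ✗
  (5.5, 1.5, 255°): beam 1 = 0.5176 ≠ 0.5774 ✗
  (7.5, 5.5, 240°): beam 1 = 5.0000 ≠ 0.5774 ✗
  …
  (5.5, 3.5, 150°): r_1=0.5774, r_2=1.7321, r_3=4.0415, r_4=3.0000 — all match ✓
Only this pose fits every beam.

(x, y, θ) = (5.5, 3.5, 150°)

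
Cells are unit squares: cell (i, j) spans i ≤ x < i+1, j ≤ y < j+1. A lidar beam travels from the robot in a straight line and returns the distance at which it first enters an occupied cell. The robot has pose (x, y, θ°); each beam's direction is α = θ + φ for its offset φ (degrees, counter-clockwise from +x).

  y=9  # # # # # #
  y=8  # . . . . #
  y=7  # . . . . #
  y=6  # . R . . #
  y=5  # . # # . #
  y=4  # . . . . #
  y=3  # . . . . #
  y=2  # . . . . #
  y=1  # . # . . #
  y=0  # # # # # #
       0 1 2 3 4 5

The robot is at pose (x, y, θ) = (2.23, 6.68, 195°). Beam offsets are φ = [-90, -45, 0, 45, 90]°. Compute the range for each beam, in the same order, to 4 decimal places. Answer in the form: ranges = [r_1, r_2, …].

ranges = [2.4018, 1.4203, 1.2734, 2.4600, 0.7040]

beam 1: φ=-90°, α=105°
  direction (-0.2588, 0.9659); cell (2,6); t to first gridline: x 0.8887, y 0.3313 (then +3.8637 / +1.0353)
    (2,7) via y @ 0.3313
    (1,7) via x @ 0.8887
    (1,8) via y @ 1.3666
    (1,9) via y @ 2.4018  # hit
  → r_1 = 2.4018
beam 2: φ=-45°, α=150°
  direction (-0.8660, 0.5000); cell (2,6); t to first gridline: x 0.2656, y 0.6400 (then +1.1547 / +2.0000)
    (1,6) via x @ 0.2656
    (1,7) via y @ 0.6400
    (0,7) via x @ 1.4203  # hit
  → r_2 = 1.4203
beam 3: φ=0°, α=195°
  direction (-0.9659, -0.2588); cell (2,6); t to first gridline: x 0.2381, y 2.6273 (then +1.0353 / +3.8637)
    (1,6) via x @ 0.2381
    (0,6) via x @ 1.2734  # hit
  → r_3 = 1.2734
beam 4: φ=45°, α=240°
  direction (-0.5000, -0.8660); cell (2,6); t to first gridline: x 0.4600, y 0.7852 (then +2.0000 / +1.1547)
    (1,6) via x @ 0.4600
    (1,5) via y @ 0.7852
    (1,4) via y @ 1.9399
    (0,4) via x @ 2.4600  # hit
  → r_4 = 2.4600
beam 5: φ=90°, α=285°
  direction (0.2588, -0.9659); cell (2,6); t to first gridline: x 2.9751, y 0.7040 (then +3.8637 / +1.0353)
    (2,5) via y @ 0.7040  # hit
  → r_5 = 0.7040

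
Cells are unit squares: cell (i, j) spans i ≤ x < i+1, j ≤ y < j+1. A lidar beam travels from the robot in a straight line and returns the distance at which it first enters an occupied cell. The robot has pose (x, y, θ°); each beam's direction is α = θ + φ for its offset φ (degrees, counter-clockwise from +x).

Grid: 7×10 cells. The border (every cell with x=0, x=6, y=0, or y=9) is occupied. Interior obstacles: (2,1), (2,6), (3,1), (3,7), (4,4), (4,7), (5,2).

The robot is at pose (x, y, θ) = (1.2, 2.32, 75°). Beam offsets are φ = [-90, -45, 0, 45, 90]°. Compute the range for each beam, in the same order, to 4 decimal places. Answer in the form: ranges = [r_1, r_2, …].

ranges = [1.2364, 3.3600, 3.8098, 0.4000, 0.2071]

beam 1: φ=-90°, α=345°
  cosα=0.9659 sinα=-0.2588 | (1,2) | tMaxX 0.8282 tMaxY 1.2364 | tΔX 1.0353 tΔY 3.8637
    t=0.8282 [x] (2,2)
    t=1.2364 [y] (2,1) — stop
  → r_1 = 1.2364
beam 2: φ=-45°, α=30°
  cosα=0.8660 sinα=0.5000 | (1,2) | tMaxX 0.9238 tMaxY 1.3600 | tΔX 1.1547 tΔY 2.0000
    t=0.9238 [x] (2,2)
    t=1.3600 [y] (2,3)
    t=2.0785 [x] (3,3)
    t=3.2332 [x] (4,3)
    t=3.3600 [y] (4,4) — stop
  → r_2 = 3.3600
beam 3: φ=0°, α=75°
  cosα=0.2588 sinα=0.9659 | (1,2) | tMaxX 3.0910 tMaxY 0.7040 | tΔX 3.8637 tΔY 1.0353
    t=0.7040 [y] (1,3)
    t=1.7393 [y] (1,4)
    t=2.7745 [y] (1,5)
    t=3.0910 [x] (2,5)
    t=3.8098 [y] (2,6) — stop
  → r_3 = 3.8098
beam 4: φ=45°, α=120°
  cosα=-0.5000 sinα=0.8660 | (1,2) | tMaxX 0.4000 tMaxY 0.7852 | tΔX 2.0000 tΔY 1.1547
    t=0.4000 [x] (0,2) — stop
  → r_4 = 0.4000
beam 5: φ=90°, α=165°
  cosα=-0.9659 sinα=0.2588 | (1,2) | tMaxX 0.2071 tMaxY 2.6273 | tΔX 1.0353 tΔY 3.8637
    t=0.2071 [x] (0,2) — stop
  → r_5 = 0.2071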